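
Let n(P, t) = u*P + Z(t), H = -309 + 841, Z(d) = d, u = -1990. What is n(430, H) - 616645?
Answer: -1471813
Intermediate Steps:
H = 532
n(P, t) = t - 1990*P (n(P, t) = -1990*P + t = t - 1990*P)
n(430, H) - 616645 = (532 - 1990*430) - 616645 = (532 - 855700) - 616645 = -855168 - 616645 = -1471813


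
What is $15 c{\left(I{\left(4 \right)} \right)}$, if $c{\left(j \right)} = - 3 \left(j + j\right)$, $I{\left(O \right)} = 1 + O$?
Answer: $-450$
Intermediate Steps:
$c{\left(j \right)} = - 6 j$ ($c{\left(j \right)} = - 3 \cdot 2 j = - 6 j$)
$15 c{\left(I{\left(4 \right)} \right)} = 15 \left(- 6 \left(1 + 4\right)\right) = 15 \left(\left(-6\right) 5\right) = 15 \left(-30\right) = -450$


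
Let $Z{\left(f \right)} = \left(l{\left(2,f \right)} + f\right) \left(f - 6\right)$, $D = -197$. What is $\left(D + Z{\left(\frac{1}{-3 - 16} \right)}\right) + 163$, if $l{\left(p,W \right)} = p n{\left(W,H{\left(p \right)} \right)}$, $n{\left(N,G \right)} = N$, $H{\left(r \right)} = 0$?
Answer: $- \frac{11929}{361} \approx -33.044$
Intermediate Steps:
$l{\left(p,W \right)} = W p$ ($l{\left(p,W \right)} = p W = W p$)
$Z{\left(f \right)} = 3 f \left(-6 + f\right)$ ($Z{\left(f \right)} = \left(f 2 + f\right) \left(f - 6\right) = \left(2 f + f\right) \left(-6 + f\right) = 3 f \left(-6 + f\right)$)
$\left(D + Z{\left(\frac{1}{-3 - 16} \right)}\right) + 163 = \left(-197 + \frac{3 \left(-6 + \frac{1}{-3 - 16}\right)}{-3 - 16}\right) + 163 = \left(-197 + \frac{3 \left(-6 + \frac{1}{-19}\right)}{-19}\right) + 163 = \left(-197 + 3 \left(- \frac{1}{19}\right) \left(-6 - \frac{1}{19}\right)\right) + 163 = \left(-197 + 3 \left(- \frac{1}{19}\right) \left(- \frac{115}{19}\right)\right) + 163 = \left(-197 + \frac{345}{361}\right) + 163 = - \frac{70772}{361} + 163 = - \frac{11929}{361}$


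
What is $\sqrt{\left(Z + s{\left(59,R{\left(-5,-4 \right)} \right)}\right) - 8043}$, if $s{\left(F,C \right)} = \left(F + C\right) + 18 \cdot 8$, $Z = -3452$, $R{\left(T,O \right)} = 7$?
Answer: $i \sqrt{11285} \approx 106.23 i$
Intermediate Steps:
$s{\left(F,C \right)} = 144 + C + F$ ($s{\left(F,C \right)} = \left(C + F\right) + 144 = 144 + C + F$)
$\sqrt{\left(Z + s{\left(59,R{\left(-5,-4 \right)} \right)}\right) - 8043} = \sqrt{\left(-3452 + \left(144 + 7 + 59\right)\right) - 8043} = \sqrt{\left(-3452 + 210\right) - 8043} = \sqrt{-3242 - 8043} = \sqrt{-11285} = i \sqrt{11285}$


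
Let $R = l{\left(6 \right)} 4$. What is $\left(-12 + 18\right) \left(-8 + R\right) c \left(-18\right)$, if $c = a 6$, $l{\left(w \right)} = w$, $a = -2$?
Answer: $20736$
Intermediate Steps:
$c = -12$ ($c = \left(-2\right) 6 = -12$)
$R = 24$ ($R = 6 \cdot 4 = 24$)
$\left(-12 + 18\right) \left(-8 + R\right) c \left(-18\right) = \left(-12 + 18\right) \left(-8 + 24\right) \left(-12\right) \left(-18\right) = 6 \cdot 16 \left(-12\right) \left(-18\right) = 96 \left(-12\right) \left(-18\right) = \left(-1152\right) \left(-18\right) = 20736$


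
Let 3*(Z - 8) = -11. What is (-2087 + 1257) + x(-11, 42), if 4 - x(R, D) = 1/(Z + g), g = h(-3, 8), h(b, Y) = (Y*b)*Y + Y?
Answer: -445211/539 ≈ -825.99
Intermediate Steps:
h(b, Y) = Y + b*Y² (h(b, Y) = b*Y² + Y = Y + b*Y²)
Z = 13/3 (Z = 8 + (⅓)*(-11) = 8 - 11/3 = 13/3 ≈ 4.3333)
g = -184 (g = 8*(1 + 8*(-3)) = 8*(1 - 24) = 8*(-23) = -184)
x(R, D) = 2159/539 (x(R, D) = 4 - 1/(13/3 - 184) = 4 - 1/(-539/3) = 4 - 1*(-3/539) = 4 + 3/539 = 2159/539)
(-2087 + 1257) + x(-11, 42) = (-2087 + 1257) + 2159/539 = -830 + 2159/539 = -445211/539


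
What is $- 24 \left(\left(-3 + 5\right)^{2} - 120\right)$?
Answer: $2784$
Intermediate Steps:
$- 24 \left(\left(-3 + 5\right)^{2} - 120\right) = - 24 \left(2^{2} - 120\right) = - 24 \left(4 - 120\right) = \left(-24\right) \left(-116\right) = 2784$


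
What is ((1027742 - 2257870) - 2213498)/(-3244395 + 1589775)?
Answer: 1721813/827310 ≈ 2.0812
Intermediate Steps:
((1027742 - 2257870) - 2213498)/(-3244395 + 1589775) = (-1230128 - 2213498)/(-1654620) = -3443626*(-1/1654620) = 1721813/827310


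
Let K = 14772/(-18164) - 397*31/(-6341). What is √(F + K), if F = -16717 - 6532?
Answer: 3*I*√2141702846638671955/28794481 ≈ 152.47*I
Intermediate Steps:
K = 32468774/28794481 (K = 14772*(-1/18164) - 12307*(-1/6341) = -3693/4541 + 12307/6341 = 32468774/28794481 ≈ 1.1276)
F = -23249
√(F + K) = √(-23249 + 32468774/28794481) = √(-669410419995/28794481) = 3*I*√2141702846638671955/28794481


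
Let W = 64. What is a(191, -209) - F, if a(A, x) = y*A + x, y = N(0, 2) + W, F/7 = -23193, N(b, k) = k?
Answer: 174748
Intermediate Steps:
F = -162351 (F = 7*(-23193) = -162351)
y = 66 (y = 2 + 64 = 66)
a(A, x) = x + 66*A (a(A, x) = 66*A + x = x + 66*A)
a(191, -209) - F = (-209 + 66*191) - 1*(-162351) = (-209 + 12606) + 162351 = 12397 + 162351 = 174748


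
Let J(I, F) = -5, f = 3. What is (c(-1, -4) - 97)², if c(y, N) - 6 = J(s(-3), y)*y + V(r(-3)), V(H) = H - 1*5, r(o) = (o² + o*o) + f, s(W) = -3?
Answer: 4900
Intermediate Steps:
r(o) = 3 + 2*o² (r(o) = (o² + o*o) + 3 = (o² + o²) + 3 = 2*o² + 3 = 3 + 2*o²)
V(H) = -5 + H (V(H) = H - 5 = -5 + H)
c(y, N) = 22 - 5*y (c(y, N) = 6 + (-5*y + (-5 + (3 + 2*(-3)²))) = 6 + (-5*y + (-5 + (3 + 2*9))) = 6 + (-5*y + (-5 + (3 + 18))) = 6 + (-5*y + (-5 + 21)) = 6 + (-5*y + 16) = 6 + (16 - 5*y) = 22 - 5*y)
(c(-1, -4) - 97)² = ((22 - 5*(-1)) - 97)² = ((22 + 5) - 97)² = (27 - 97)² = (-70)² = 4900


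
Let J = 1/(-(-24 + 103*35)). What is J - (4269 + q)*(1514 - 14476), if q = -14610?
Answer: -479997390403/3581 ≈ -1.3404e+8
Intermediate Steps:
J = -1/3581 (J = 1/(-(-24 + 3605)) = 1/(-1*3581) = 1/(-3581) = -1/3581 ≈ -0.00027925)
J - (4269 + q)*(1514 - 14476) = -1/3581 - (4269 - 14610)*(1514 - 14476) = -1/3581 - (-10341)*(-12962) = -1/3581 - 1*134040042 = -1/3581 - 134040042 = -479997390403/3581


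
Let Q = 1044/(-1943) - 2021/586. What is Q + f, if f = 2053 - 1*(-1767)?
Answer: 149824337/39262 ≈ 3816.0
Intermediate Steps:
f = 3820 (f = 2053 + 1767 = 3820)
Q = -156503/39262 (Q = 1044*(-1/1943) - 2021*1/586 = -36/67 - 2021/586 = -156503/39262 ≈ -3.9861)
Q + f = -156503/39262 + 3820 = 149824337/39262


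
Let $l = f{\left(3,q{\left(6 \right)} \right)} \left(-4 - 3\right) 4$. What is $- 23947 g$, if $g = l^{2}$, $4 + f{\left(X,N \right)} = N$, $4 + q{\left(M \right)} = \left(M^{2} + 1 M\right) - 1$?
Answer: $-20445373872$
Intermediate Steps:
$q{\left(M \right)} = -5 + M + M^{2}$ ($q{\left(M \right)} = -4 - \left(1 - M - M^{2}\right) = -4 + \left(-1 + M + M^{2}\right) = -5 + M + M^{2}$)
$f{\left(X,N \right)} = -4 + N$
$l = -924$ ($l = \left(-4 + \left(-5 + 6 + 6^{2}\right)\right) \left(-4 - 3\right) 4 = \left(-4 + \left(-5 + 6 + 36\right)\right) \left(-7\right) 4 = \left(-4 + 37\right) \left(-7\right) 4 = 33 \left(-7\right) 4 = \left(-231\right) 4 = -924$)
$g = 853776$ ($g = \left(-924\right)^{2} = 853776$)
$- 23947 g = \left(-23947\right) 853776 = -20445373872$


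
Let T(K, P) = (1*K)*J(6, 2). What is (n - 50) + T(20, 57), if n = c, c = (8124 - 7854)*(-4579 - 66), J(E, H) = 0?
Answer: -1254200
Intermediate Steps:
c = -1254150 (c = 270*(-4645) = -1254150)
n = -1254150
T(K, P) = 0 (T(K, P) = (1*K)*0 = K*0 = 0)
(n - 50) + T(20, 57) = (-1254150 - 50) + 0 = -1254200 + 0 = -1254200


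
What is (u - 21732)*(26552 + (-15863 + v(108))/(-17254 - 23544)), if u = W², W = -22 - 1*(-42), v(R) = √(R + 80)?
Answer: -11554310973094/20399 + 21332*√47/20399 ≈ -5.6642e+8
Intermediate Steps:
v(R) = √(80 + R)
W = 20 (W = -22 + 42 = 20)
u = 400 (u = 20² = 400)
(u - 21732)*(26552 + (-15863 + v(108))/(-17254 - 23544)) = (400 - 21732)*(26552 + (-15863 + √(80 + 108))/(-17254 - 23544)) = -21332*(26552 + (-15863 + √188)/(-40798)) = -21332*(26552 + (-15863 + 2*√47)*(-1/40798)) = -21332*(26552 + (15863/40798 - √47/20399)) = -21332*(1083284359/40798 - √47/20399) = -11554310973094/20399 + 21332*√47/20399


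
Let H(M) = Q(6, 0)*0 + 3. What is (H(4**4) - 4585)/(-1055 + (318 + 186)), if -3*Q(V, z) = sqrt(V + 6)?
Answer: 158/19 ≈ 8.3158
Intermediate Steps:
Q(V, z) = -sqrt(6 + V)/3 (Q(V, z) = -sqrt(V + 6)/3 = -sqrt(6 + V)/3)
H(M) = 3 (H(M) = -sqrt(6 + 6)/3*0 + 3 = -2*sqrt(3)/3*0 + 3 = 0 + 3 = 3)
(H(4**4) - 4585)/(-1055 + (318 + 186)) = (3 - 4585)/(-1055 + (318 + 186)) = -4582/(-1055 + 504) = -4582/(-551) = -4582*(-1/551) = 158/19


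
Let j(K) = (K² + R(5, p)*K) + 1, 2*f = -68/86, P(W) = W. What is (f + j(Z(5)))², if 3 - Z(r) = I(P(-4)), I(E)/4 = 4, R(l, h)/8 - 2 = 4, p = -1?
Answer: 381772521/1849 ≈ 2.0648e+5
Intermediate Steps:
R(l, h) = 48 (R(l, h) = 16 + 8*4 = 16 + 32 = 48)
f = -17/43 (f = (-68/86)/2 = (-68*1/86)/2 = (½)*(-34/43) = -17/43 ≈ -0.39535)
I(E) = 16 (I(E) = 4*4 = 16)
Z(r) = -13 (Z(r) = 3 - 1*16 = 3 - 16 = -13)
j(K) = 1 + K² + 48*K (j(K) = (K² + 48*K) + 1 = 1 + K² + 48*K)
(f + j(Z(5)))² = (-17/43 + (1 + (-13)² + 48*(-13)))² = (-17/43 + (1 + 169 - 624))² = (-17/43 - 454)² = (-19539/43)² = 381772521/1849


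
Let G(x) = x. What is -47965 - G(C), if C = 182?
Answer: -48147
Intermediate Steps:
-47965 - G(C) = -47965 - 1*182 = -47965 - 182 = -48147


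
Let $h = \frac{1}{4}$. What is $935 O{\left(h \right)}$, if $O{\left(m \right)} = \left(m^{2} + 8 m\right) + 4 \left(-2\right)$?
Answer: $- \frac{88825}{16} \approx -5551.6$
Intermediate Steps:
$h = \frac{1}{4} \approx 0.25$
$O{\left(m \right)} = -8 + m^{2} + 8 m$ ($O{\left(m \right)} = \left(m^{2} + 8 m\right) - 8 = -8 + m^{2} + 8 m$)
$935 O{\left(h \right)} = 935 \left(-8 + \left(\frac{1}{4}\right)^{2} + 8 \cdot \frac{1}{4}\right) = 935 \left(-8 + \frac{1}{16} + 2\right) = 935 \left(- \frac{95}{16}\right) = - \frac{88825}{16}$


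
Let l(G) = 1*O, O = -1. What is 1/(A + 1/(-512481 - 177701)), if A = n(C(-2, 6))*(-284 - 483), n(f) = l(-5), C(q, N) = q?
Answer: 690182/529369593 ≈ 0.0013038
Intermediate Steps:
l(G) = -1 (l(G) = 1*(-1) = -1)
n(f) = -1
A = 767 (A = -(-284 - 483) = -1*(-767) = 767)
1/(A + 1/(-512481 - 177701)) = 1/(767 + 1/(-512481 - 177701)) = 1/(767 + 1/(-690182)) = 1/(767 - 1/690182) = 1/(529369593/690182) = 690182/529369593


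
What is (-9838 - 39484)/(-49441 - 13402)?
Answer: 49322/62843 ≈ 0.78484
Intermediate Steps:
(-9838 - 39484)/(-49441 - 13402) = -49322/(-62843) = -49322*(-1/62843) = 49322/62843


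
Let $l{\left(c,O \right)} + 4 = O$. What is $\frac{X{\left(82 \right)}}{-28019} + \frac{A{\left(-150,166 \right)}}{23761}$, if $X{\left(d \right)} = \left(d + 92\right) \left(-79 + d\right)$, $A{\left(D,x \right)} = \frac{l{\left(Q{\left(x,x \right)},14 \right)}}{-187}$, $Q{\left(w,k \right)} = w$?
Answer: $- \frac{2319686444}{124497018833} \approx -0.018632$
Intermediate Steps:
$l{\left(c,O \right)} = -4 + O$
$A{\left(D,x \right)} = - \frac{10}{187}$ ($A{\left(D,x \right)} = \frac{-4 + 14}{-187} = 10 \left(- \frac{1}{187}\right) = - \frac{10}{187}$)
$X{\left(d \right)} = \left(-79 + d\right) \left(92 + d\right)$ ($X{\left(d \right)} = \left(92 + d\right) \left(-79 + d\right) = \left(-79 + d\right) \left(92 + d\right)$)
$\frac{X{\left(82 \right)}}{-28019} + \frac{A{\left(-150,166 \right)}}{23761} = \frac{-7268 + 82^{2} + 13 \cdot 82}{-28019} - \frac{10}{187 \cdot 23761} = \left(-7268 + 6724 + 1066\right) \left(- \frac{1}{28019}\right) - \frac{10}{4443307} = 522 \left(- \frac{1}{28019}\right) - \frac{10}{4443307} = - \frac{522}{28019} - \frac{10}{4443307} = - \frac{2319686444}{124497018833}$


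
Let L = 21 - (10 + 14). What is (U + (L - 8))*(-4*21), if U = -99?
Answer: 9240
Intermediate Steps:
L = -3 (L = 21 - 1*24 = 21 - 24 = -3)
(U + (L - 8))*(-4*21) = (-99 + (-3 - 8))*(-4*21) = (-99 - 11)*(-84) = -110*(-84) = 9240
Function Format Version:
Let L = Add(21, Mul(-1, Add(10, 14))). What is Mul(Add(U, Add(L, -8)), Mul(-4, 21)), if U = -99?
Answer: 9240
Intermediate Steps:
L = -3 (L = Add(21, Mul(-1, 24)) = Add(21, -24) = -3)
Mul(Add(U, Add(L, -8)), Mul(-4, 21)) = Mul(Add(-99, Add(-3, -8)), Mul(-4, 21)) = Mul(Add(-99, -11), -84) = Mul(-110, -84) = 9240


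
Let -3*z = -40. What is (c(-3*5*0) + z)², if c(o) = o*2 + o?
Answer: 1600/9 ≈ 177.78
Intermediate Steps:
z = 40/3 (z = -⅓*(-40) = 40/3 ≈ 13.333)
c(o) = 3*o (c(o) = 2*o + o = 3*o)
(c(-3*5*0) + z)² = (3*(-3*5*0) + 40/3)² = (3*(-15*0) + 40/3)² = (3*0 + 40/3)² = (0 + 40/3)² = (40/3)² = 1600/9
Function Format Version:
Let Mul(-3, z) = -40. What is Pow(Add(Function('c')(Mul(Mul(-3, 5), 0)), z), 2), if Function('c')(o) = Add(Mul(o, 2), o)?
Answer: Rational(1600, 9) ≈ 177.78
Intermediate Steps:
z = Rational(40, 3) (z = Mul(Rational(-1, 3), -40) = Rational(40, 3) ≈ 13.333)
Function('c')(o) = Mul(3, o) (Function('c')(o) = Add(Mul(2, o), o) = Mul(3, o))
Pow(Add(Function('c')(Mul(Mul(-3, 5), 0)), z), 2) = Pow(Add(Mul(3, Mul(Mul(-3, 5), 0)), Rational(40, 3)), 2) = Pow(Add(Mul(3, Mul(-15, 0)), Rational(40, 3)), 2) = Pow(Add(Mul(3, 0), Rational(40, 3)), 2) = Pow(Add(0, Rational(40, 3)), 2) = Pow(Rational(40, 3), 2) = Rational(1600, 9)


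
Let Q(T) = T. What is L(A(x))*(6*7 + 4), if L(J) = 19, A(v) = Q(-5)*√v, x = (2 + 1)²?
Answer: 874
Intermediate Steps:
x = 9 (x = 3² = 9)
A(v) = -5*√v
L(A(x))*(6*7 + 4) = 19*(6*7 + 4) = 19*(42 + 4) = 19*46 = 874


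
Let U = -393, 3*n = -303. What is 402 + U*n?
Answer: 40095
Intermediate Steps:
n = -101 (n = (⅓)*(-303) = -101)
402 + U*n = 402 - 393*(-101) = 402 + 39693 = 40095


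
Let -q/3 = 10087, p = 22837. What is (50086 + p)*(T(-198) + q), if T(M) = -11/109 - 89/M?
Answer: -47624945092817/21582 ≈ -2.2067e+9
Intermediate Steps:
q = -30261 (q = -3*10087 = -30261)
T(M) = -11/109 - 89/M (T(M) = -11*1/109 - 89/M = -11/109 - 89/M)
(50086 + p)*(T(-198) + q) = (50086 + 22837)*((-11/109 - 89/(-198)) - 30261) = 72923*((-11/109 - 89*(-1/198)) - 30261) = 72923*((-11/109 + 89/198) - 30261) = 72923*(7523/21582 - 30261) = 72923*(-653085379/21582) = -47624945092817/21582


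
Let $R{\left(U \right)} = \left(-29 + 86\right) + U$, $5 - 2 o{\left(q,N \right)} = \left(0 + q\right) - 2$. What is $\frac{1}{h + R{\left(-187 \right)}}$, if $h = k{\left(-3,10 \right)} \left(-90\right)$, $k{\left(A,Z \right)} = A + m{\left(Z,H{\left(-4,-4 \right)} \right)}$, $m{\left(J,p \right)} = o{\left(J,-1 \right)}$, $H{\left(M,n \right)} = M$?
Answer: $\frac{1}{275} \approx 0.0036364$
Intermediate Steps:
$o{\left(q,N \right)} = \frac{7}{2} - \frac{q}{2}$ ($o{\left(q,N \right)} = \frac{5}{2} - \frac{\left(0 + q\right) - 2}{2} = \frac{5}{2} - \frac{q - 2}{2} = \frac{5}{2} - \frac{-2 + q}{2} = \frac{5}{2} - \left(-1 + \frac{q}{2}\right) = \frac{7}{2} - \frac{q}{2}$)
$m{\left(J,p \right)} = \frac{7}{2} - \frac{J}{2}$
$R{\left(U \right)} = 57 + U$
$k{\left(A,Z \right)} = \frac{7}{2} + A - \frac{Z}{2}$ ($k{\left(A,Z \right)} = A - \left(- \frac{7}{2} + \frac{Z}{2}\right) = \frac{7}{2} + A - \frac{Z}{2}$)
$h = 405$ ($h = \left(\frac{7}{2} - 3 - 5\right) \left(-90\right) = \left(- \frac{9}{2}\right) \left(-90\right) = 405$)
$\frac{1}{h + R{\left(-187 \right)}} = \frac{1}{405 + \left(57 - 187\right)} = \frac{1}{405 - 130} = \frac{1}{275}$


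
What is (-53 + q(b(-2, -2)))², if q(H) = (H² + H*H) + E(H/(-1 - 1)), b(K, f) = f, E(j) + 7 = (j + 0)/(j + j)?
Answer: 10609/4 ≈ 2652.3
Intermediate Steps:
E(j) = -13/2 (E(j) = -7 + (j + 0)/(j + j) = -7 + j/((2*j)) = -7 + j*(1/(2*j)) = -7 + ½ = -13/2)
q(H) = -13/2 + 2*H² (q(H) = (H² + H*H) - 13/2 = (H² + H²) - 13/2 = 2*H² - 13/2 = -13/2 + 2*H²)
(-53 + q(b(-2, -2)))² = (-53 + (-13/2 + 2*(-2)²))² = (-53 + (-13/2 + 2*4))² = (-53 + (-13/2 + 8))² = (-53 + 3/2)² = (-103/2)² = 10609/4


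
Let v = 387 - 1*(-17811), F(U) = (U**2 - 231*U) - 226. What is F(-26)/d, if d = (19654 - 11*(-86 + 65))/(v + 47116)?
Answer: 421667184/19885 ≈ 21205.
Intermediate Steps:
F(U) = -226 + U**2 - 231*U
v = 18198 (v = 387 + 17811 = 18198)
d = 19885/65314 (d = (19654 - 11*(-86 + 65))/(18198 + 47116) = (19654 - 11*(-21))/65314 = (19654 + 231)*(1/65314) = 19885*(1/65314) = 19885/65314 ≈ 0.30445)
F(-26)/d = (-226 + (-26)**2 - 231*(-26))/(19885/65314) = (-226 + 676 + 6006)*(65314/19885) = 6456*(65314/19885) = 421667184/19885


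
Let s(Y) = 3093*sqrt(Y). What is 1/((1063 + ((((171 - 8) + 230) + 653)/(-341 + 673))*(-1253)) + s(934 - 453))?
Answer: 79490926/126571229047643 + 85230708*sqrt(481)/126571229047643 ≈ 1.5396e-5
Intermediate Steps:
1/((1063 + ((((171 - 8) + 230) + 653)/(-341 + 673))*(-1253)) + s(934 - 453)) = 1/((1063 + ((((171 - 8) + 230) + 653)/(-341 + 673))*(-1253)) + 3093*sqrt(934 - 453)) = 1/((1063 + (((163 + 230) + 653)/332)*(-1253)) + 3093*sqrt(481)) = 1/((1063 + ((393 + 653)*(1/332))*(-1253)) + 3093*sqrt(481)) = 1/((1063 + (1046*(1/332))*(-1253)) + 3093*sqrt(481)) = 1/((1063 + (523/166)*(-1253)) + 3093*sqrt(481)) = 1/((1063 - 655319/166) + 3093*sqrt(481)) = 1/(-478861/166 + 3093*sqrt(481))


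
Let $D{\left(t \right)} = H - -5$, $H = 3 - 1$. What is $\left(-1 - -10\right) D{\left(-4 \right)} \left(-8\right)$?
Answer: $-504$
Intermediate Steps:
$H = 2$
$D{\left(t \right)} = 7$ ($D{\left(t \right)} = 2 - -5 = 2 + 5 = 7$)
$\left(-1 - -10\right) D{\left(-4 \right)} \left(-8\right) = \left(-1 - -10\right) 7 \left(-8\right) = \left(-1 + 10\right) 7 \left(-8\right) = 9 \cdot 7 \left(-8\right) = 63 \left(-8\right) = -504$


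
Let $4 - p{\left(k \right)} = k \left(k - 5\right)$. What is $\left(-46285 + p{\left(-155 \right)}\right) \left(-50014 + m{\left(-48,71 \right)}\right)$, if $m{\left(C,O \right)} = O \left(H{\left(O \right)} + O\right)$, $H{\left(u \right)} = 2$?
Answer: $3186632311$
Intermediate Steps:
$p{\left(k \right)} = 4 - k \left(-5 + k\right)$ ($p{\left(k \right)} = 4 - k \left(k - 5\right) = 4 - k \left(-5 + k\right)$)
$m{\left(C,O \right)} = O \left(2 + O\right)$
$\left(-46285 + p{\left(-155 \right)}\right) \left(-50014 + m{\left(-48,71 \right)}\right) = \left(-46285 + \left(4 - \left(-155\right)^{2} + 5 \left(-155\right)\right)\right) \left(-50014 + 71 \left(2 + 71\right)\right) = \left(-46285 - 24796\right) \left(-50014 + 71 \cdot 73\right) = \left(-46285 - 24796\right) \left(-50014 + 5183\right) = \left(-46285 - 24796\right) \left(-44831\right) = \left(-71081\right) \left(-44831\right) = 3186632311$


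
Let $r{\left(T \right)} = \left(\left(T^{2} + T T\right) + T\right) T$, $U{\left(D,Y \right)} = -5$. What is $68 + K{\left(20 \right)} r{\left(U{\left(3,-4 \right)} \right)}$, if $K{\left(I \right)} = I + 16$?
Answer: $-8032$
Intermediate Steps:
$K{\left(I \right)} = 16 + I$
$r{\left(T \right)} = T \left(T + 2 T^{2}\right)$ ($r{\left(T \right)} = \left(\left(T^{2} + T^{2}\right) + T\right) T = \left(2 T^{2} + T\right) T = \left(T + 2 T^{2}\right) T = T \left(T + 2 T^{2}\right)$)
$68 + K{\left(20 \right)} r{\left(U{\left(3,-4 \right)} \right)} = 68 + \left(16 + 20\right) \left(-5\right)^{2} \left(1 + 2 \left(-5\right)\right) = 68 + 36 \cdot 25 \left(1 - 10\right) = 68 + 36 \cdot 25 \left(-9\right) = 68 + 36 \left(-225\right) = 68 - 8100 = -8032$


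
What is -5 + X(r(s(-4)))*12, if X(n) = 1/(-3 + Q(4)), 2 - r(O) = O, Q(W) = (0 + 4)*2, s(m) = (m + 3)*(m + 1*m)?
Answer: -13/5 ≈ -2.6000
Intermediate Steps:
s(m) = 2*m*(3 + m) (s(m) = (3 + m)*(m + m) = (3 + m)*(2*m) = 2*m*(3 + m))
Q(W) = 8 (Q(W) = 4*2 = 8)
r(O) = 2 - O
X(n) = ⅕ (X(n) = 1/(-3 + 8) = 1/5 = ⅕)
-5 + X(r(s(-4)))*12 = -5 + (⅕)*12 = -5 + 12/5 = -13/5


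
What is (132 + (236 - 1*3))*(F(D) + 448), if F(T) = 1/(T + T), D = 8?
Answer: 2616685/16 ≈ 1.6354e+5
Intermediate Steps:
F(T) = 1/(2*T)
(132 + (236 - 1*3))*(F(D) + 448) = (132 + (236 - 1*3))*((½)/8 + 448) = (132 + (236 - 3))*((½)*(⅛) + 448) = (132 + 233)*(1/16 + 448) = 365*(7169/16) = 2616685/16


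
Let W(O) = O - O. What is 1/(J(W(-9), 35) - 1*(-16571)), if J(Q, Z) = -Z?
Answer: 1/16536 ≈ 6.0474e-5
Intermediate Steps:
W(O) = 0
1/(J(W(-9), 35) - 1*(-16571)) = 1/(-1*35 - 1*(-16571)) = 1/(-35 + 16571) = 1/16536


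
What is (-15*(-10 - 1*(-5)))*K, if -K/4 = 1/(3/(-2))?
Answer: 200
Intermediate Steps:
K = 8/3 (K = -4/(3/(-2)) = -4/(3*(-½)) = -4/(-3/2) = -4*(-⅔) = 8/3 ≈ 2.6667)
(-15*(-10 - 1*(-5)))*K = -15*(-10 - 1*(-5))*(8/3) = -15*(-10 + 5)*(8/3) = -15*(-5)*(8/3) = 75*(8/3) = 200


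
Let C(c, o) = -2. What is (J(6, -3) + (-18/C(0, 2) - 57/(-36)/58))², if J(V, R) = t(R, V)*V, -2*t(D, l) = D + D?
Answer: 353853721/484416 ≈ 730.47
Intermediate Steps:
t(D, l) = -D (t(D, l) = -(D + D)/2 = -D)
J(V, R) = -R*V (J(V, R) = (-R)*V = -R*V)
(J(6, -3) + (-18/C(0, 2) - 57/(-36)/58))² = (-1*(-3)*6 + (-18/(-2) - 57/(-36)/58))² = (18 + (-18*(-½) - 57*(-1/36)*(1/58)))² = (18 + (9 + (19/12)*(1/58)))² = (18 + (9 + 19/696))² = (18 + 6283/696)² = (18811/696)² = 353853721/484416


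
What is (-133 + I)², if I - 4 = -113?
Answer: 58564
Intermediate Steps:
I = -109 (I = 4 - 113 = -109)
(-133 + I)² = (-133 - 109)² = (-242)² = 58564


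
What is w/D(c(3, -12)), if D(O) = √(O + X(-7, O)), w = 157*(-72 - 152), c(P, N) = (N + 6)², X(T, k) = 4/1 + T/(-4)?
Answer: -70336*√167/167 ≈ -5442.8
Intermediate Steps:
X(T, k) = 4 - T/4 (X(T, k) = 4*1 + T*(-¼) = 4 - T/4)
c(P, N) = (6 + N)²
w = -35168 (w = 157*(-224) = -35168)
D(O) = √(23/4 + O) (D(O) = √(O + (4 - ¼*(-7))) = √(O + (4 + 7/4)) = √(O + 23/4) = √(23/4 + O))
w/D(c(3, -12)) = -35168*2/√(23 + 4*(6 - 12)²) = -35168*2/√(23 + 4*(-6)²) = -35168*2/√(23 + 4*36) = -35168*2/√(23 + 144) = -35168*2*√167/167 = -70336*√167/167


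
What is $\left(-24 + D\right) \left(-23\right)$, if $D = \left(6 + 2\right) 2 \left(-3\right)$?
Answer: $1656$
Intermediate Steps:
$D = -48$ ($D = 8 \cdot 2 \left(-3\right) = 16 \left(-3\right) = -48$)
$\left(-24 + D\right) \left(-23\right) = \left(-24 - 48\right) \left(-23\right) = \left(-72\right) \left(-23\right) = 1656$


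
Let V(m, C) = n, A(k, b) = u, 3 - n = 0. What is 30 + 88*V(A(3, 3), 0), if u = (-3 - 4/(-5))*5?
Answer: 294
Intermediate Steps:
n = 3 (n = 3 - 1*0 = 3 + 0 = 3)
u = -11 (u = (-3 - 4*(-⅕))*5 = (-3 + ⅘)*5 = -11/5*5 = -11)
A(k, b) = -11
V(m, C) = 3
30 + 88*V(A(3, 3), 0) = 30 + 88*3 = 30 + 264 = 294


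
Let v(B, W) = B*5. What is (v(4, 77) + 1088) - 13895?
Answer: -12787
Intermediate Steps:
v(B, W) = 5*B
(v(4, 77) + 1088) - 13895 = (5*4 + 1088) - 13895 = (20 + 1088) - 13895 = 1108 - 13895 = -12787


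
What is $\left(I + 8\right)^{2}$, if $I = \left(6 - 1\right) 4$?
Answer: $784$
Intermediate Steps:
$I = 20$ ($I = 5 \cdot 4 = 20$)
$\left(I + 8\right)^{2} = \left(20 + 8\right)^{2} = 28^{2} = 784$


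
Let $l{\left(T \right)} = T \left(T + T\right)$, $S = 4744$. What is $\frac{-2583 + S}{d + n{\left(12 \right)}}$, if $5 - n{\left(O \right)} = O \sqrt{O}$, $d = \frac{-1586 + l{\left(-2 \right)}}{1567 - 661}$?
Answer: $- \frac{13378751}{3263172} - \frac{49272961 \sqrt{3}}{1631586} \approx -56.407$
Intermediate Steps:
$l{\left(T \right)} = 2 T^{2}$ ($l{\left(T \right)} = T 2 T = 2 T^{2}$)
$d = - \frac{263}{151}$ ($d = \frac{-1586 + 2 \left(-2\right)^{2}}{1567 - 661} = \frac{-1586 + 2 \cdot 4}{906} = \left(-1586 + 8\right) \frac{1}{906} = \left(-1578\right) \frac{1}{906} = - \frac{263}{151} \approx -1.7417$)
$n{\left(O \right)} = 5 - O^{\frac{3}{2}}$ ($n{\left(O \right)} = 5 - O \sqrt{O} = 5 - O^{\frac{3}{2}}$)
$\frac{-2583 + S}{d + n{\left(12 \right)}} = \frac{-2583 + 4744}{- \frac{263}{151} + \left(5 - 12^{\frac{3}{2}}\right)} = \frac{2161}{- \frac{263}{151} + \left(5 - 24 \sqrt{3}\right)} = \frac{2161}{\frac{492}{151} - 24 \sqrt{3}}$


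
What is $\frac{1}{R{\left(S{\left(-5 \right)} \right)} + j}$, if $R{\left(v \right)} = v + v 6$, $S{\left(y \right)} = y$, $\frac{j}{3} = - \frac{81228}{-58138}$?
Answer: $- \frac{29069}{895573} \approx -0.032459$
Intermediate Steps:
$j = \frac{121842}{29069}$ ($j = 3 \left(- \frac{81228}{-58138}\right) = 3 \left(\left(-81228\right) \left(- \frac{1}{58138}\right)\right) = 3 \cdot \frac{40614}{29069} = \frac{121842}{29069} \approx 4.1915$)
$R{\left(v \right)} = 7 v$ ($R{\left(v \right)} = v + 6 v = 7 v$)
$\frac{1}{R{\left(S{\left(-5 \right)} \right)} + j} = \frac{1}{7 \left(-5\right) + \frac{121842}{29069}} = \frac{1}{-35 + \frac{121842}{29069}} = \frac{1}{- \frac{895573}{29069}} = - \frac{29069}{895573}$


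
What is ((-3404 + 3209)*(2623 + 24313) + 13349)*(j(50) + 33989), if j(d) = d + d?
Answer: -178598100219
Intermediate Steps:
j(d) = 2*d
((-3404 + 3209)*(2623 + 24313) + 13349)*(j(50) + 33989) = ((-3404 + 3209)*(2623 + 24313) + 13349)*(2*50 + 33989) = (-195*26936 + 13349)*(100 + 33989) = (-5252520 + 13349)*34089 = -5239171*34089 = -178598100219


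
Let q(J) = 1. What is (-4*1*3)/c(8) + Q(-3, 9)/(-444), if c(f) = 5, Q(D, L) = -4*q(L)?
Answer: -1327/555 ≈ -2.3910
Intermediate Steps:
Q(D, L) = -4 (Q(D, L) = -4*1 = -4)
(-4*1*3)/c(8) + Q(-3, 9)/(-444) = (-4*1*3)/5 - 4/(-444) = -4*3*(1/5) - 4*(-1/444) = -12*1/5 + 1/111 = -12/5 + 1/111 = -1327/555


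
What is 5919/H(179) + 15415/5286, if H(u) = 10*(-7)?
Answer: -7552196/92505 ≈ -81.641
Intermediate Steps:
H(u) = -70
5919/H(179) + 15415/5286 = 5919/(-70) + 15415/5286 = 5919*(-1/70) + 15415*(1/5286) = -5919/70 + 15415/5286 = -7552196/92505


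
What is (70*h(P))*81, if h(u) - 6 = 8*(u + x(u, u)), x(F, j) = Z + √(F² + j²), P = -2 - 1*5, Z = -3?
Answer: -419580 + 317520*√2 ≈ 29461.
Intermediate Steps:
P = -7 (P = -2 - 5 = -7)
x(F, j) = -3 + √(F² + j²)
h(u) = -18 + 8*u + 8*√2*√(u²) (h(u) = 6 + 8*(u + (-3 + √(u² + u²))) = 6 + 8*(u + (-3 + √(2*u²))) = 6 + 8*(u + (-3 + √2*√(u²))) = 6 + 8*(-3 + u + √2*√(u²)) = 6 + (-24 + 8*u + 8*√2*√(u²)) = -18 + 8*u + 8*√2*√(u²))
(70*h(P))*81 = (70*(-18 + 8*(-7) + 8*√2*√((-7)²)))*81 = (70*(-18 - 56 + 8*√2*√49))*81 = (70*(-18 - 56 + 8*√2*7))*81 = (70*(-18 - 56 + 56*√2))*81 = (70*(-74 + 56*√2))*81 = (-5180 + 3920*√2)*81 = -419580 + 317520*√2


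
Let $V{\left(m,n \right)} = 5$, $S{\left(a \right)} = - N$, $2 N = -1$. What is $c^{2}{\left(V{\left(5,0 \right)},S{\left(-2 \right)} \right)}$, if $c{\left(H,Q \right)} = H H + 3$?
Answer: $784$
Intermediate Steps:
$N = - \frac{1}{2}$ ($N = \frac{1}{2} \left(-1\right) = - \frac{1}{2} \approx -0.5$)
$S{\left(a \right)} = \frac{1}{2}$ ($S{\left(a \right)} = \left(-1\right) \left(- \frac{1}{2}\right) = \frac{1}{2}$)
$c{\left(H,Q \right)} = 3 + H^{2}$ ($c{\left(H,Q \right)} = H^{2} + 3 = 3 + H^{2}$)
$c^{2}{\left(V{\left(5,0 \right)},S{\left(-2 \right)} \right)} = \left(3 + 5^{2}\right)^{2} = \left(3 + 25\right)^{2} = 28^{2} = 784$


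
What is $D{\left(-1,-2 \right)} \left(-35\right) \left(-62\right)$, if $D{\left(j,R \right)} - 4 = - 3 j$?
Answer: $15190$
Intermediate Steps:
$D{\left(j,R \right)} = 4 - 3 j$
$D{\left(-1,-2 \right)} \left(-35\right) \left(-62\right) = \left(4 - -3\right) \left(-35\right) \left(-62\right) = \left(4 + 3\right) \left(-35\right) \left(-62\right) = 7 \left(-35\right) \left(-62\right) = \left(-245\right) \left(-62\right) = 15190$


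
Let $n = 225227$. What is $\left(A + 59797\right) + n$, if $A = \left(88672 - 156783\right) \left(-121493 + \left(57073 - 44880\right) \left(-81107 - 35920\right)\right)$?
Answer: $97196556676168$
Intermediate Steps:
$A = 97196556391144$ ($A = - 68111 \left(-121493 + 12193 \left(-117027\right)\right) = - 68111 \left(-121493 - 1426910211\right) = \left(-68111\right) \left(-1427031704\right) = 97196556391144$)
$\left(A + 59797\right) + n = \left(97196556391144 + 59797\right) + 225227 = 97196556450941 + 225227 = 97196556676168$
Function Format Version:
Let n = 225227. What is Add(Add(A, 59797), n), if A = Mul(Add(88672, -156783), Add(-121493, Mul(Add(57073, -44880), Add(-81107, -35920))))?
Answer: 97196556676168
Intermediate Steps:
A = 97196556391144 (A = Mul(-68111, Add(-121493, Mul(12193, -117027))) = Mul(-68111, Add(-121493, -1426910211)) = Mul(-68111, -1427031704) = 97196556391144)
Add(Add(A, 59797), n) = Add(Add(97196556391144, 59797), 225227) = Add(97196556450941, 225227) = 97196556676168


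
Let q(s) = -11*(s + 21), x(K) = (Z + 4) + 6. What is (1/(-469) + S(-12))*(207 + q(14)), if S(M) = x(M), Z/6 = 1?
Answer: -1335534/469 ≈ -2847.6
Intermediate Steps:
Z = 6 (Z = 6*1 = 6)
x(K) = 16 (x(K) = (6 + 4) + 6 = 10 + 6 = 16)
S(M) = 16
q(s) = -231 - 11*s (q(s) = -11*(21 + s) = -231 - 11*s)
(1/(-469) + S(-12))*(207 + q(14)) = (1/(-469) + 16)*(207 + (-231 - 11*14)) = (-1/469 + 16)*(207 + (-231 - 154)) = 7503*(207 - 385)/469 = (7503/469)*(-178) = -1335534/469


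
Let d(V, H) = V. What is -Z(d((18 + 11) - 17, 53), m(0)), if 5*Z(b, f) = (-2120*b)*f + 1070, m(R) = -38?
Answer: -193558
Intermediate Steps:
Z(b, f) = 214 - 424*b*f (Z(b, f) = ((-2120*b)*f + 1070)/5 = (-2120*b*f + 1070)/5 = (1070 - 2120*b*f)/5 = 214 - 424*b*f)
-Z(d((18 + 11) - 17, 53), m(0)) = -(214 - 424*((18 + 11) - 17)*(-38)) = -(214 - 424*(29 - 17)*(-38)) = -(214 - 424*12*(-38)) = -(214 + 193344) = -1*193558 = -193558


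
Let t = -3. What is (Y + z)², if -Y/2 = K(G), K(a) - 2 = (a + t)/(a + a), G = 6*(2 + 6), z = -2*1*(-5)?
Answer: 6561/256 ≈ 25.629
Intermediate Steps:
z = 10 (z = -2*(-5) = 10)
G = 48 (G = 6*8 = 48)
K(a) = 2 + (-3 + a)/(2*a) (K(a) = 2 + (a - 3)/(a + a) = 2 + (-3 + a)/((2*a)) = 2 + (-3 + a)*(1/(2*a)) = 2 + (-3 + a)/(2*a))
Y = -79/16 (Y = -(-3 + 5*48)/48 = -(-3 + 240)/48 = -237/48 = -2*79/32 = -79/16 ≈ -4.9375)
(Y + z)² = (-79/16 + 10)² = (81/16)² = 6561/256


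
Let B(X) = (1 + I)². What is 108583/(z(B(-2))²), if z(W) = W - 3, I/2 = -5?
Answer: 108583/6084 ≈ 17.847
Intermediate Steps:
I = -10 (I = 2*(-5) = -10)
B(X) = 81 (B(X) = (1 - 10)² = (-9)² = 81)
z(W) = -3 + W
108583/(z(B(-2))²) = 108583/((-3 + 81)²) = 108583/(78²) = 108583/6084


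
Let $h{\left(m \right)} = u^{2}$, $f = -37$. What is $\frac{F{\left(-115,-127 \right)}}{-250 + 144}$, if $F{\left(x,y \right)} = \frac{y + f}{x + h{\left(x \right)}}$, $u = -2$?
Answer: $- \frac{82}{5883} \approx -0.013938$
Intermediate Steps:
$h{\left(m \right)} = 4$ ($h{\left(m \right)} = \left(-2\right)^{2} = 4$)
$F{\left(x,y \right)} = \frac{-37 + y}{4 + x}$ ($F{\left(x,y \right)} = \frac{y - 37}{x + 4} = \frac{-37 + y}{4 + x}$)
$\frac{F{\left(-115,-127 \right)}}{-250 + 144} = \frac{\frac{1}{4 - 115} \left(-37 - 127\right)}{-250 + 144} = \frac{\frac{1}{-111} \left(-164\right)}{-106} = - \frac{\left(- \frac{1}{111}\right) \left(-164\right)}{106} = \left(- \frac{1}{106}\right) \frac{164}{111} = - \frac{82}{5883}$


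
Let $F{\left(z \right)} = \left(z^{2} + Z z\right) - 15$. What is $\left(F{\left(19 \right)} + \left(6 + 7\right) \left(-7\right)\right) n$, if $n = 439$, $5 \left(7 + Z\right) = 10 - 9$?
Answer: $\frac{276131}{5} \approx 55226.0$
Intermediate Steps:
$Z = - \frac{34}{5}$ ($Z = -7 + \frac{10 - 9}{5} = -7 + \frac{1}{5} \cdot 1 = -7 + \frac{1}{5} = - \frac{34}{5} \approx -6.8$)
$F{\left(z \right)} = -15 + z^{2} - \frac{34 z}{5}$ ($F{\left(z \right)} = \left(z^{2} - \frac{34 z}{5}\right) - 15 = -15 + z^{2} - \frac{34 z}{5}$)
$\left(F{\left(19 \right)} + \left(6 + 7\right) \left(-7\right)\right) n = \left(\left(-15 + 19^{2} - \frac{646}{5}\right) + \left(6 + 7\right) \left(-7\right)\right) 439 = \left(\left(-15 + 361 - \frac{646}{5}\right) + 13 \left(-7\right)\right) 439 = \left(\frac{1084}{5} - 91\right) 439 = \frac{629}{5} \cdot 439 = \frac{276131}{5}$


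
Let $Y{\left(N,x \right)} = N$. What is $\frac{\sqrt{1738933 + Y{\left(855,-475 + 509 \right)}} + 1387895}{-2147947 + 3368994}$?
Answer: $\frac{1387895}{1221047} + \frac{2 \sqrt{434947}}{1221047} \approx 1.1377$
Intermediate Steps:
$\frac{\sqrt{1738933 + Y{\left(855,-475 + 509 \right)}} + 1387895}{-2147947 + 3368994} = \frac{\sqrt{1738933 + 855} + 1387895}{-2147947 + 3368994} = \frac{\sqrt{1739788} + 1387895}{1221047} = \left(2 \sqrt{434947} + 1387895\right) \frac{1}{1221047} = \left(1387895 + 2 \sqrt{434947}\right) \frac{1}{1221047} = \frac{1387895}{1221047} + \frac{2 \sqrt{434947}}{1221047}$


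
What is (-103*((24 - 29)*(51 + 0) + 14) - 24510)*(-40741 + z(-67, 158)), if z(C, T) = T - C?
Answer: -12681508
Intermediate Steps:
(-103*((24 - 29)*(51 + 0) + 14) - 24510)*(-40741 + z(-67, 158)) = (-103*((24 - 29)*(51 + 0) + 14) - 24510)*(-40741 + (158 - 1*(-67))) = (-103*(-5*51 + 14) - 24510)*(-40741 + (158 + 67)) = (-103*(-255 + 14) - 24510)*(-40741 + 225) = (-103*(-241) - 24510)*(-40516) = (24823 - 24510)*(-40516) = 313*(-40516) = -12681508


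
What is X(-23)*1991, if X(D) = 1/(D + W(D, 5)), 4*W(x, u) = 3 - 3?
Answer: -1991/23 ≈ -86.565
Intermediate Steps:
W(x, u) = 0 (W(x, u) = (3 - 3)/4 = (¼)*0 = 0)
X(D) = 1/D (X(D) = 1/(D + 0) = 1/D)
X(-23)*1991 = 1991/(-23) = -1/23*1991 = -1991/23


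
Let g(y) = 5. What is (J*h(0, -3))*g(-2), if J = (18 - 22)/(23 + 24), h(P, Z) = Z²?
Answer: -180/47 ≈ -3.8298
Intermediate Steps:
J = -4/47 ≈ -0.085106
(J*h(0, -3))*g(-2) = -4/47*(-3)²*5 = -4/47*9*5 = -36/47*5 = -180/47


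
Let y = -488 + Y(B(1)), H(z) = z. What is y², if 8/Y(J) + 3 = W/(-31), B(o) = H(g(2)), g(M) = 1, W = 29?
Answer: 893531664/3721 ≈ 2.4013e+5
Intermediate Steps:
B(o) = 1
Y(J) = -124/61 (Y(J) = 8/(-3 + 29/(-31)) = 8/(-3 + 29*(-1/31)) = 8/(-3 - 29/31) = 8/(-122/31) = 8*(-31/122) = -124/61)
y = -29892/61 (y = -488 - 124/61 = -29892/61 ≈ -490.03)
y² = (-29892/61)² = 893531664/3721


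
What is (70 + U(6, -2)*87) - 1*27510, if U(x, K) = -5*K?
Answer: -26570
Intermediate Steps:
(70 + U(6, -2)*87) - 1*27510 = (70 - 5*(-2)*87) - 1*27510 = (70 + 10*87) - 27510 = (70 + 870) - 27510 = 940 - 27510 = -26570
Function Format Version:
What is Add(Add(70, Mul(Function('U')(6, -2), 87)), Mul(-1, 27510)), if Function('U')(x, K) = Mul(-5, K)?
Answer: -26570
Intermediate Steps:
Add(Add(70, Mul(Function('U')(6, -2), 87)), Mul(-1, 27510)) = Add(Add(70, Mul(Mul(-5, -2), 87)), Mul(-1, 27510)) = Add(Add(70, Mul(10, 87)), -27510) = Add(Add(70, 870), -27510) = Add(940, -27510) = -26570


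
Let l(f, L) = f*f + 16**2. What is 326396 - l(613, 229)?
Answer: -49629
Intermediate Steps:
l(f, L) = 256 + f**2 (l(f, L) = f**2 + 256 = 256 + f**2)
326396 - l(613, 229) = 326396 - (256 + 613**2) = 326396 - (256 + 375769) = 326396 - 1*376025 = 326396 - 376025 = -49629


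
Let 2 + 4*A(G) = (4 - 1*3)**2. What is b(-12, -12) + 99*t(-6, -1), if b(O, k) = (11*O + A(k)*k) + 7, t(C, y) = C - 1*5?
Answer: -1211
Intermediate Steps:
t(C, y) = -5 + C (t(C, y) = C - 5 = -5 + C)
A(G) = -1/4 (A(G) = -1/2 + (4 - 1*3)**2/4 = -1/2 + (4 - 3)**2/4 = -1/2 + (1/4)*1**2 = -1/2 + (1/4)*1 = -1/2 + 1/4 = -1/4)
b(O, k) = 7 + 11*O - k/4 (b(O, k) = (11*O - k/4) + 7 = 7 + 11*O - k/4)
b(-12, -12) + 99*t(-6, -1) = (7 + 11*(-12) - 1/4*(-12)) + 99*(-5 - 6) = (7 - 132 + 3) + 99*(-11) = -122 - 1089 = -1211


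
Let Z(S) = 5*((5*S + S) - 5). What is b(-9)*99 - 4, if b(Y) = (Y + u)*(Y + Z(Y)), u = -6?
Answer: 451436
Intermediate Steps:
Z(S) = -25 + 30*S (Z(S) = 5*(6*S - 5) = 5*(-5 + 6*S) = -25 + 30*S)
b(Y) = (-25 + 31*Y)*(-6 + Y) (b(Y) = (Y - 6)*(Y + (-25 + 30*Y)) = (-6 + Y)*(-25 + 31*Y) = (-25 + 31*Y)*(-6 + Y))
b(-9)*99 - 4 = (150 - 211*(-9) + 31*(-9)²)*99 - 4 = (150 + 1899 + 31*81)*99 - 4 = (150 + 1899 + 2511)*99 - 4 = 4560*99 - 4 = 451440 - 4 = 451436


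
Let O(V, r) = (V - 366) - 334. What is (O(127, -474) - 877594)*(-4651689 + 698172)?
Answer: 3471848163339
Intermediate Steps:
O(V, r) = -700 + V (O(V, r) = (-366 + V) - 334 = -700 + V)
(O(127, -474) - 877594)*(-4651689 + 698172) = ((-700 + 127) - 877594)*(-4651689 + 698172) = (-573 - 877594)*(-3953517) = -878167*(-3953517) = 3471848163339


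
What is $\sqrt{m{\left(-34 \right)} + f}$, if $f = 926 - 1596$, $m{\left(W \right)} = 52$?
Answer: $i \sqrt{618} \approx 24.86 i$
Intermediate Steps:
$f = -670$
$\sqrt{m{\left(-34 \right)} + f} = \sqrt{52 - 670} = \sqrt{-618} = i \sqrt{618}$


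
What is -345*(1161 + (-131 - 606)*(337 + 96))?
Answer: 109696200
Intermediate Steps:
-345*(1161 + (-131 - 606)*(337 + 96)) = -345*(1161 - 737*433) = -345*(1161 - 319121) = -345*(-317960) = 109696200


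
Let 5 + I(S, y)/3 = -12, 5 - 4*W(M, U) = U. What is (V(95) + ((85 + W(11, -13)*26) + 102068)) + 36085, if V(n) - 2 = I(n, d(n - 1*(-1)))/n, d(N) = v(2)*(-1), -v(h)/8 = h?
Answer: 13143864/95 ≈ 1.3836e+5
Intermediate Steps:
v(h) = -8*h
W(M, U) = 5/4 - U/4
d(N) = 16 (d(N) = -8*2*(-1) = -16*(-1) = 16)
I(S, y) = -51 (I(S, y) = -15 + 3*(-12) = -15 - 36 = -51)
V(n) = 2 - 51/n
(V(95) + ((85 + W(11, -13)*26) + 102068)) + 36085 = ((2 - 51/95) + ((85 + (5/4 - 1/4*(-13))*26) + 102068)) + 36085 = ((2 - 51*1/95) + ((85 + (5/4 + 13/4)*26) + 102068)) + 36085 = ((2 - 51/95) + ((85 + (9/2)*26) + 102068)) + 36085 = (139/95 + ((85 + 117) + 102068)) + 36085 = (139/95 + (202 + 102068)) + 36085 = (139/95 + 102270) + 36085 = 9715789/95 + 36085 = 13143864/95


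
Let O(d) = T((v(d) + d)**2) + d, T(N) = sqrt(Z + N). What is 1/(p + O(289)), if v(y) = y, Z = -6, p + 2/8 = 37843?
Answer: 610108/23259140481 - 16*sqrt(334078)/23259140481 ≈ 2.5833e-5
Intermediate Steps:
p = 151371/4 (p = -1/4 + 37843 = 151371/4 ≈ 37843.)
T(N) = sqrt(-6 + N)
O(d) = d + sqrt(-6 + 4*d**2) (O(d) = sqrt(-6 + (d + d)**2) + d = sqrt(-6 + (2*d)**2) + d = sqrt(-6 + 4*d**2) + d = d + sqrt(-6 + 4*d**2))
1/(p + O(289)) = 1/(151371/4 + (289 + sqrt(-6 + 4*289**2))) = 1/(151371/4 + (289 + sqrt(-6 + 4*83521))) = 1/(151371/4 + (289 + sqrt(-6 + 334084))) = 1/(151371/4 + (289 + sqrt(334078))) = 1/(152527/4 + sqrt(334078))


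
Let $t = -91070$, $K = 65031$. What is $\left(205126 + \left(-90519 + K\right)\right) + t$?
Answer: $88568$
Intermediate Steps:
$\left(205126 + \left(-90519 + K\right)\right) + t = \left(205126 + \left(-90519 + 65031\right)\right) - 91070 = \left(205126 - 25488\right) - 91070 = 179638 - 91070 = 88568$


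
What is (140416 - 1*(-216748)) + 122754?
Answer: 479918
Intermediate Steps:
(140416 - 1*(-216748)) + 122754 = (140416 + 216748) + 122754 = 357164 + 122754 = 479918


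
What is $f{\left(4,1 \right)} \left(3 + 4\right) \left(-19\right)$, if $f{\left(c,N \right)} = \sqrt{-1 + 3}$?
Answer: $- 133 \sqrt{2} \approx -188.09$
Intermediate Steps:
$f{\left(c,N \right)} = \sqrt{2}$
$f{\left(4,1 \right)} \left(3 + 4\right) \left(-19\right) = \sqrt{2} \left(3 + 4\right) \left(-19\right) = \sqrt{2} \cdot 7 \left(-19\right) = 7 \sqrt{2} \left(-19\right) = - 133 \sqrt{2}$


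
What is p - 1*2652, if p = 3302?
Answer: 650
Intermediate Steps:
p - 1*2652 = 3302 - 1*2652 = 3302 - 2652 = 650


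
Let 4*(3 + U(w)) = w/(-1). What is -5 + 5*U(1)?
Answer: -85/4 ≈ -21.250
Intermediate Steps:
U(w) = -3 - w/4 (U(w) = -3 + (w/(-1))/4 = -3 + (w*(-1))/4 = -3 + (-w)/4 = -3 - w/4)
-5 + 5*U(1) = -5 + 5*(-3 - ¼*1) = -5 + 5*(-3 - ¼) = -5 + 5*(-13/4) = -5 - 65/4 = -85/4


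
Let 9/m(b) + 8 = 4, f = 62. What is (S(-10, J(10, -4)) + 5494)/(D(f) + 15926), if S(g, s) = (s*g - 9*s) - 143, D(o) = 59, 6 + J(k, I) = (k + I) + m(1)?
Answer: 4315/12788 ≈ 0.33743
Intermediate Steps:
m(b) = -9/4 (m(b) = 9/(-8 + 4) = 9/(-4) = 9*(-¼) = -9/4)
J(k, I) = -33/4 + I + k (J(k, I) = -6 + ((k + I) - 9/4) = -6 + ((I + k) - 9/4) = -6 + (-9/4 + I + k) = -33/4 + I + k)
S(g, s) = -143 - 9*s + g*s (S(g, s) = (g*s - 9*s) - 143 = (-9*s + g*s) - 143 = -143 - 9*s + g*s)
(S(-10, J(10, -4)) + 5494)/(D(f) + 15926) = ((-143 - 9*(-33/4 - 4 + 10) - 10*(-33/4 - 4 + 10)) + 5494)/(59 + 15926) = ((-143 - 9*(-9/4) - 10*(-9/4)) + 5494)/15985 = ((-143 + 81/4 + 45/2) + 5494)*(1/15985) = (-401/4 + 5494)*(1/15985) = (21575/4)*(1/15985) = 4315/12788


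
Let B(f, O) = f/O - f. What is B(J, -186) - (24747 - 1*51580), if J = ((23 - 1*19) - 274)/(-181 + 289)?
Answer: 9982811/372 ≈ 26836.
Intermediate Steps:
J = -5/2 (J = ((23 - 19) - 274)/108 = (4 - 274)*(1/108) = -270*1/108 = -5/2 ≈ -2.5000)
B(f, O) = -f + f/O
B(J, -186) - (24747 - 1*51580) = (-1*(-5/2) - 5/2/(-186)) - (24747 - 1*51580) = (5/2 - 5/2*(-1/186)) - (24747 - 51580) = (5/2 + 5/372) - 1*(-26833) = 935/372 + 26833 = 9982811/372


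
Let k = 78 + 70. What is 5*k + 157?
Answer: 897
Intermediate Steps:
k = 148
5*k + 157 = 5*148 + 157 = 740 + 157 = 897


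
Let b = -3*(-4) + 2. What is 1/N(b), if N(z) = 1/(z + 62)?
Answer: 76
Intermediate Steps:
b = 14 (b = 12 + 2 = 14)
N(z) = 1/(62 + z)
1/N(b) = 1/(1/(62 + 14)) = 1/(1/76) = 76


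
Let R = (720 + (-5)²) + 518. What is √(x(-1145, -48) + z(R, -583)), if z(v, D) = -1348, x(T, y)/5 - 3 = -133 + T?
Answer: I*√7723 ≈ 87.881*I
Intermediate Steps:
x(T, y) = -650 + 5*T (x(T, y) = 15 + 5*(-133 + T) = 15 + (-665 + 5*T) = -650 + 5*T)
R = 1263 (R = (720 + 25) + 518 = 745 + 518 = 1263)
√(x(-1145, -48) + z(R, -583)) = √((-650 + 5*(-1145)) - 1348) = √((-650 - 5725) - 1348) = √(-6375 - 1348) = √(-7723) = I*√7723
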